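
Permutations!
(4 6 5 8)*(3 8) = (3 8 4 6 5) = [0, 1, 2, 8, 6, 3, 5, 7, 4]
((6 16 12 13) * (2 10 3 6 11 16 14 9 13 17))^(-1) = (2 17 12 16 11 13 9 14 6 3 10)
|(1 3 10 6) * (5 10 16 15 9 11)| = |(1 3 16 15 9 11 5 10 6)| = 9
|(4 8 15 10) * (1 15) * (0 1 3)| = |(0 1 15 10 4 8 3)| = 7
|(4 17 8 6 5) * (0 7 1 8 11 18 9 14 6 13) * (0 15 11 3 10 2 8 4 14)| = |(0 7 1 4 17 3 10 2 8 13 15 11 18 9)(5 14 6)| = 42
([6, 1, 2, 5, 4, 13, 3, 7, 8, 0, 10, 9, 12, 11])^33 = [11, 1, 2, 0, 4, 6, 9, 7, 8, 13, 10, 5, 12, 3]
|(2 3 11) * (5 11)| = |(2 3 5 11)| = 4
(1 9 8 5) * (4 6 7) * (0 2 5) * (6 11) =(0 2 5 1 9 8)(4 11 6 7) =[2, 9, 5, 3, 11, 1, 7, 4, 0, 8, 10, 6]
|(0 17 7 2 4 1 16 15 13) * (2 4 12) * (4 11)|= 18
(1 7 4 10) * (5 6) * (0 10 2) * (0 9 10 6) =(0 6 5)(1 7 4 2 9 10) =[6, 7, 9, 3, 2, 0, 5, 4, 8, 10, 1]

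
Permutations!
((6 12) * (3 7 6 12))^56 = ((12)(3 7 6))^56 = (12)(3 6 7)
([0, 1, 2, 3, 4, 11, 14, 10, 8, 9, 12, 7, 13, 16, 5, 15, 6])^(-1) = [0, 1, 2, 3, 4, 14, 16, 11, 8, 9, 7, 5, 10, 12, 6, 15, 13]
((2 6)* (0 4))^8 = ((0 4)(2 6))^8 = (6)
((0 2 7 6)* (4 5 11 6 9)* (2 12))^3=(0 7 5)(2 4 6)(9 11 12)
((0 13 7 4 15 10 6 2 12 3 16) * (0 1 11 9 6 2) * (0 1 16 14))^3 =(16)(0 4 2 14 7 10 3 13 15 12)(1 6 9 11)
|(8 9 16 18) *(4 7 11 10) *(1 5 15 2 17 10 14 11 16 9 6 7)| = |(1 5 15 2 17 10 4)(6 7 16 18 8)(11 14)| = 70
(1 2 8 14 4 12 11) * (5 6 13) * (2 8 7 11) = [0, 8, 7, 3, 12, 6, 13, 11, 14, 9, 10, 1, 2, 5, 4] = (1 8 14 4 12 2 7 11)(5 6 13)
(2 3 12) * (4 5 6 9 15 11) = (2 3 12)(4 5 6 9 15 11) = [0, 1, 3, 12, 5, 6, 9, 7, 8, 15, 10, 4, 2, 13, 14, 11]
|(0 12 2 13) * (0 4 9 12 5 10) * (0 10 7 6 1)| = 5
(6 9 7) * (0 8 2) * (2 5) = (0 8 5 2)(6 9 7) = [8, 1, 0, 3, 4, 2, 9, 6, 5, 7]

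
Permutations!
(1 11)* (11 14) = (1 14 11) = [0, 14, 2, 3, 4, 5, 6, 7, 8, 9, 10, 1, 12, 13, 11]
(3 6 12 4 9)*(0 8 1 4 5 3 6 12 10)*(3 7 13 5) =[8, 4, 2, 12, 9, 7, 10, 13, 1, 6, 0, 11, 3, 5] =(0 8 1 4 9 6 10)(3 12)(5 7 13)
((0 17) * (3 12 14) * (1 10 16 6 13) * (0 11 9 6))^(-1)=((0 17 11 9 6 13 1 10 16)(3 12 14))^(-1)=(0 16 10 1 13 6 9 11 17)(3 14 12)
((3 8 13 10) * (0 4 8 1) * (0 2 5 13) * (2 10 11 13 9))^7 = ((0 4 8)(1 10 3)(2 5 9)(11 13))^7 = (0 4 8)(1 10 3)(2 5 9)(11 13)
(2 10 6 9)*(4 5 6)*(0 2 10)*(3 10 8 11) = [2, 1, 0, 10, 5, 6, 9, 7, 11, 8, 4, 3] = (0 2)(3 10 4 5 6 9 8 11)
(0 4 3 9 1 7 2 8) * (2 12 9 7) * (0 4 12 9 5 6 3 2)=(0 12 5 6 3 7 9 1)(2 8 4)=[12, 0, 8, 7, 2, 6, 3, 9, 4, 1, 10, 11, 5]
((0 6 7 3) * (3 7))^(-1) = (7)(0 3 6)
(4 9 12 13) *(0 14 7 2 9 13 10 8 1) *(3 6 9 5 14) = (0 3 6 9 12 10 8 1)(2 5 14 7)(4 13) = [3, 0, 5, 6, 13, 14, 9, 2, 1, 12, 8, 11, 10, 4, 7]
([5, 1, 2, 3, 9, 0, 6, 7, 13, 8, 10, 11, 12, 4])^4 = (13)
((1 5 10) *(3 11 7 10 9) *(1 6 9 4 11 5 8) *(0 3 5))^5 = ((0 3)(1 8)(4 11 7 10 6 9 5))^5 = (0 3)(1 8)(4 9 10 11 5 6 7)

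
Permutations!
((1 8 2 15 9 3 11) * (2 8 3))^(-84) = ((1 3 11)(2 15 9))^(-84) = (15)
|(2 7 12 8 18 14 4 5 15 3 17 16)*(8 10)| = |(2 7 12 10 8 18 14 4 5 15 3 17 16)| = 13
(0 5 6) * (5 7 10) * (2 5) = (0 7 10 2 5 6) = [7, 1, 5, 3, 4, 6, 0, 10, 8, 9, 2]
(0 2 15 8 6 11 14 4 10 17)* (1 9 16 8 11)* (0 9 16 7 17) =(0 2 15 11 14 4 10)(1 16 8 6)(7 17 9) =[2, 16, 15, 3, 10, 5, 1, 17, 6, 7, 0, 14, 12, 13, 4, 11, 8, 9]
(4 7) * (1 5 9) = [0, 5, 2, 3, 7, 9, 6, 4, 8, 1] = (1 5 9)(4 7)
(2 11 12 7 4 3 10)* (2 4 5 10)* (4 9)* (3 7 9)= (2 11 12 9 4 7 5 10 3)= [0, 1, 11, 2, 7, 10, 6, 5, 8, 4, 3, 12, 9]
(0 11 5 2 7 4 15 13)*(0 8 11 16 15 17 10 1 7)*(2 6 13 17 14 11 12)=(0 16 15 17 10 1 7 4 14 11 5 6 13 8 12 2)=[16, 7, 0, 3, 14, 6, 13, 4, 12, 9, 1, 5, 2, 8, 11, 17, 15, 10]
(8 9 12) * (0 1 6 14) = [1, 6, 2, 3, 4, 5, 14, 7, 9, 12, 10, 11, 8, 13, 0] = (0 1 6 14)(8 9 12)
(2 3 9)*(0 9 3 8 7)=(0 9 2 8 7)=[9, 1, 8, 3, 4, 5, 6, 0, 7, 2]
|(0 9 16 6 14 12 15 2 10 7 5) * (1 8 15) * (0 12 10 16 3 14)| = |(0 9 3 14 10 7 5 12 1 8 15 2 16 6)| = 14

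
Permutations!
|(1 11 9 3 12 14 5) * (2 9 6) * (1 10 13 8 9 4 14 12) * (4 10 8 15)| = |(1 11 6 2 10 13 15 4 14 5 8 9 3)| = 13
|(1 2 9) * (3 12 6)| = 3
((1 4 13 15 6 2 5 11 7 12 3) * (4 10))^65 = (1 6 12 13 11 10 2 3 15 7 4 5)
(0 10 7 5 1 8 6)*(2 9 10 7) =(0 7 5 1 8 6)(2 9 10) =[7, 8, 9, 3, 4, 1, 0, 5, 6, 10, 2]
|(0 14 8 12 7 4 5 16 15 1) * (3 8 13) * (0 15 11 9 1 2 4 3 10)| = 8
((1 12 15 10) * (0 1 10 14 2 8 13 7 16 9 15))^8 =(16)(0 12 1) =((0 1 12)(2 8 13 7 16 9 15 14))^8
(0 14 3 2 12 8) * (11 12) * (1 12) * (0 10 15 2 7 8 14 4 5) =(0 4 5)(1 12 14 3 7 8 10 15 2 11) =[4, 12, 11, 7, 5, 0, 6, 8, 10, 9, 15, 1, 14, 13, 3, 2]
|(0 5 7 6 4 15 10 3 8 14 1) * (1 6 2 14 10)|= |(0 5 7 2 14 6 4 15 1)(3 8 10)|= 9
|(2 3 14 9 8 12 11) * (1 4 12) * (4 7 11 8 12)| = 9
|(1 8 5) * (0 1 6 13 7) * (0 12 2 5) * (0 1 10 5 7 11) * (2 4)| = 12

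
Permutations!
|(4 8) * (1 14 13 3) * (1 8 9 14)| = |(3 8 4 9 14 13)| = 6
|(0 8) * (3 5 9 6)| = 4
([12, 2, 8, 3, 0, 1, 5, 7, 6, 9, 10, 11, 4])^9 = [0, 5, 1, 3, 4, 6, 8, 7, 2, 9, 10, 11, 12]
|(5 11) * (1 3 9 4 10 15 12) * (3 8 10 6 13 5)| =|(1 8 10 15 12)(3 9 4 6 13 5 11)| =35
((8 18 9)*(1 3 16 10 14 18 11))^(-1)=((1 3 16 10 14 18 9 8 11))^(-1)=(1 11 8 9 18 14 10 16 3)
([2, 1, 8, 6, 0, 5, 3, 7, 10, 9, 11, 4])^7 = [2, 1, 8, 6, 0, 5, 3, 7, 10, 9, 11, 4]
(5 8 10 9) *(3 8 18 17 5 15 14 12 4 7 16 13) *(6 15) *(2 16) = (2 16 13 3 8 10 9 6 15 14 12 4 7)(5 18 17) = [0, 1, 16, 8, 7, 18, 15, 2, 10, 6, 9, 11, 4, 3, 12, 14, 13, 5, 17]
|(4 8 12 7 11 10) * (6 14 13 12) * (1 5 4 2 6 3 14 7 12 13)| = |(1 5 4 8 3 14)(2 6 7 11 10)| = 30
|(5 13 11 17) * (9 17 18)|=|(5 13 11 18 9 17)|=6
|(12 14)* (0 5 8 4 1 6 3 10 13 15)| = 10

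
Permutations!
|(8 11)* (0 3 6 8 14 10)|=|(0 3 6 8 11 14 10)|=7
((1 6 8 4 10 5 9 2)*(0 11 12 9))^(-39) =((0 11 12 9 2 1 6 8 4 10 5))^(-39) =(0 1 5 2 10 9 4 12 8 11 6)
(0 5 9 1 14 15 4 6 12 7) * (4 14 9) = [5, 9, 2, 3, 6, 4, 12, 0, 8, 1, 10, 11, 7, 13, 15, 14] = (0 5 4 6 12 7)(1 9)(14 15)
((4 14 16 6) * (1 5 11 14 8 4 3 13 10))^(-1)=((1 5 11 14 16 6 3 13 10)(4 8))^(-1)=(1 10 13 3 6 16 14 11 5)(4 8)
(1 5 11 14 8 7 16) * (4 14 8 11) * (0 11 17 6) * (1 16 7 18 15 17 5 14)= (0 11 8 18 15 17 6)(1 14 5 4)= [11, 14, 2, 3, 1, 4, 0, 7, 18, 9, 10, 8, 12, 13, 5, 17, 16, 6, 15]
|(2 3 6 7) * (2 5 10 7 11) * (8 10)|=|(2 3 6 11)(5 8 10 7)|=4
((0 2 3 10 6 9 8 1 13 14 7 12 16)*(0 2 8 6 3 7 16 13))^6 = (16)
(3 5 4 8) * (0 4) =(0 4 8 3 5) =[4, 1, 2, 5, 8, 0, 6, 7, 3]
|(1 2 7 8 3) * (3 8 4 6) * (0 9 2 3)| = 6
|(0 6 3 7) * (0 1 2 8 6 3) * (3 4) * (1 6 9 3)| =|(0 4 1 2 8 9 3 7 6)| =9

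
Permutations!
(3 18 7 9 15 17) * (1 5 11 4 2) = (1 5 11 4 2)(3 18 7 9 15 17) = [0, 5, 1, 18, 2, 11, 6, 9, 8, 15, 10, 4, 12, 13, 14, 17, 16, 3, 7]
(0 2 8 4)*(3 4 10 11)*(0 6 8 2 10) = (0 10 11 3 4 6 8) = [10, 1, 2, 4, 6, 5, 8, 7, 0, 9, 11, 3]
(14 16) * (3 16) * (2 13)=[0, 1, 13, 16, 4, 5, 6, 7, 8, 9, 10, 11, 12, 2, 3, 15, 14]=(2 13)(3 16 14)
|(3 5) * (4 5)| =|(3 4 5)| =3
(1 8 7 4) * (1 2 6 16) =(1 8 7 4 2 6 16) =[0, 8, 6, 3, 2, 5, 16, 4, 7, 9, 10, 11, 12, 13, 14, 15, 1]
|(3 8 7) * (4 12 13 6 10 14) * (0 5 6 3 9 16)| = 13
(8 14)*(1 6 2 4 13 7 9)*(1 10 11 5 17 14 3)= (1 6 2 4 13 7 9 10 11 5 17 14 8 3)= [0, 6, 4, 1, 13, 17, 2, 9, 3, 10, 11, 5, 12, 7, 8, 15, 16, 14]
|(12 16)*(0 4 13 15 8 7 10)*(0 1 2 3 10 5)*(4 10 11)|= |(0 10 1 2 3 11 4 13 15 8 7 5)(12 16)|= 12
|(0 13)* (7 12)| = |(0 13)(7 12)| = 2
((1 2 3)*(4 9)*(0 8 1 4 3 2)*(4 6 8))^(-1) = (0 1 8 6 3 9 4) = ((0 4 9 3 6 8 1))^(-1)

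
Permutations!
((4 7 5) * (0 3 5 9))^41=(0 9 7 4 5 3)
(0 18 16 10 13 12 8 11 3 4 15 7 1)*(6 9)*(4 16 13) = [18, 0, 2, 16, 15, 5, 9, 1, 11, 6, 4, 3, 8, 12, 14, 7, 10, 17, 13] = (0 18 13 12 8 11 3 16 10 4 15 7 1)(6 9)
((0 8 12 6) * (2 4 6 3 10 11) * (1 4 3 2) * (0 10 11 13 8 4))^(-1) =(0 1 11 3 2 12 8 13 10 6 4)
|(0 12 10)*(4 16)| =|(0 12 10)(4 16)| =6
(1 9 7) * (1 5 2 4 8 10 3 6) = (1 9 7 5 2 4 8 10 3 6) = [0, 9, 4, 6, 8, 2, 1, 5, 10, 7, 3]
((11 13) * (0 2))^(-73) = ((0 2)(11 13))^(-73) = (0 2)(11 13)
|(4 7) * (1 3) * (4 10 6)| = |(1 3)(4 7 10 6)| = 4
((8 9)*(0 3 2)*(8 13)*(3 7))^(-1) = ((0 7 3 2)(8 9 13))^(-1) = (0 2 3 7)(8 13 9)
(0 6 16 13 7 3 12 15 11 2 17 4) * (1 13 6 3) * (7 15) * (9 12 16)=(0 3 16 6 9 12 7 1 13 15 11 2 17 4)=[3, 13, 17, 16, 0, 5, 9, 1, 8, 12, 10, 2, 7, 15, 14, 11, 6, 4]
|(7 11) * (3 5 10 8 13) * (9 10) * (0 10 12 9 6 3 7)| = 6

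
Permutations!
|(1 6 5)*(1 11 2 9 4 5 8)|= |(1 6 8)(2 9 4 5 11)|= 15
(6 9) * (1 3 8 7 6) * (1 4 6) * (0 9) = (0 9 4 6)(1 3 8 7) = [9, 3, 2, 8, 6, 5, 0, 1, 7, 4]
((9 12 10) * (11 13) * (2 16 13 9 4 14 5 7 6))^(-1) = ((2 16 13 11 9 12 10 4 14 5 7 6))^(-1) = (2 6 7 5 14 4 10 12 9 11 13 16)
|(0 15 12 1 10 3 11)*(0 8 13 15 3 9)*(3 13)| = |(0 13 15 12 1 10 9)(3 11 8)| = 21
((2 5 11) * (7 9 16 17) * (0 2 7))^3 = (0 11 16 2 7 17 5 9)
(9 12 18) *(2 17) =(2 17)(9 12 18) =[0, 1, 17, 3, 4, 5, 6, 7, 8, 12, 10, 11, 18, 13, 14, 15, 16, 2, 9]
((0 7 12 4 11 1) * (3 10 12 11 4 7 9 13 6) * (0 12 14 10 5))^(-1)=((0 9 13 6 3 5)(1 12 7 11)(10 14))^(-1)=(0 5 3 6 13 9)(1 11 7 12)(10 14)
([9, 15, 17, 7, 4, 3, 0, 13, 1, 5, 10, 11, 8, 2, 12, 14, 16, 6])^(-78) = [3, 14, 0, 2, 4, 13, 5, 17, 15, 7, 10, 11, 1, 6, 8, 12, 16, 9]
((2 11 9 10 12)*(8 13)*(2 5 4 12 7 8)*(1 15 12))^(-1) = (1 4 5 12 15)(2 13 8 7 10 9 11)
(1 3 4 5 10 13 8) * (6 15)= (1 3 4 5 10 13 8)(6 15)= [0, 3, 2, 4, 5, 10, 15, 7, 1, 9, 13, 11, 12, 8, 14, 6]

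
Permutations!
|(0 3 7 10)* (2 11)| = 4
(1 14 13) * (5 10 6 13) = [0, 14, 2, 3, 4, 10, 13, 7, 8, 9, 6, 11, 12, 1, 5] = (1 14 5 10 6 13)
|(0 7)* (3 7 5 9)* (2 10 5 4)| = |(0 4 2 10 5 9 3 7)| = 8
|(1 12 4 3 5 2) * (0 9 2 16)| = |(0 9 2 1 12 4 3 5 16)| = 9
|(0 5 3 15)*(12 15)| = 5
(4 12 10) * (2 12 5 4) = (2 12 10)(4 5) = [0, 1, 12, 3, 5, 4, 6, 7, 8, 9, 2, 11, 10]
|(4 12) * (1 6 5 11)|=|(1 6 5 11)(4 12)|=4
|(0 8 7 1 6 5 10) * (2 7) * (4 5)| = |(0 8 2 7 1 6 4 5 10)| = 9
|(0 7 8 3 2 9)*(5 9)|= 7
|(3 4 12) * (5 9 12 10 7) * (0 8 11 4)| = 10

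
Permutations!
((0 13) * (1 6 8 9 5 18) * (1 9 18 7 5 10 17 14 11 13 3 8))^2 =((0 3 8 18 9 10 17 14 11 13)(1 6)(5 7))^2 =(0 8 9 17 11)(3 18 10 14 13)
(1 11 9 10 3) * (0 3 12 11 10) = (0 3 1 10 12 11 9) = [3, 10, 2, 1, 4, 5, 6, 7, 8, 0, 12, 9, 11]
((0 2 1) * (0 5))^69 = ((0 2 1 5))^69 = (0 2 1 5)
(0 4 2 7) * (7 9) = [4, 1, 9, 3, 2, 5, 6, 0, 8, 7] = (0 4 2 9 7)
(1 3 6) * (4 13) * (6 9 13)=[0, 3, 2, 9, 6, 5, 1, 7, 8, 13, 10, 11, 12, 4]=(1 3 9 13 4 6)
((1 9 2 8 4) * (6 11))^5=((1 9 2 8 4)(6 11))^5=(6 11)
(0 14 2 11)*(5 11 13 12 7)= (0 14 2 13 12 7 5 11)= [14, 1, 13, 3, 4, 11, 6, 5, 8, 9, 10, 0, 7, 12, 2]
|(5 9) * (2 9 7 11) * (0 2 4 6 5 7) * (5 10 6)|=|(0 2 9 7 11 4 5)(6 10)|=14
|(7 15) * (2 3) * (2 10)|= |(2 3 10)(7 15)|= 6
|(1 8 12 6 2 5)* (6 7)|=|(1 8 12 7 6 2 5)|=7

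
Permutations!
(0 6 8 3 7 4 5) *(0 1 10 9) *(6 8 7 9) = (0 8 3 9)(1 10 6 7 4 5) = [8, 10, 2, 9, 5, 1, 7, 4, 3, 0, 6]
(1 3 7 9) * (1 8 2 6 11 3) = (2 6 11 3 7 9 8) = [0, 1, 6, 7, 4, 5, 11, 9, 2, 8, 10, 3]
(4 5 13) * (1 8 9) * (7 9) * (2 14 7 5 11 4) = (1 8 5 13 2 14 7 9)(4 11) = [0, 8, 14, 3, 11, 13, 6, 9, 5, 1, 10, 4, 12, 2, 7]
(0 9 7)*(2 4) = (0 9 7)(2 4) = [9, 1, 4, 3, 2, 5, 6, 0, 8, 7]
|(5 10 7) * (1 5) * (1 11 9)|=|(1 5 10 7 11 9)|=6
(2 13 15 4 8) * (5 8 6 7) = (2 13 15 4 6 7 5 8) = [0, 1, 13, 3, 6, 8, 7, 5, 2, 9, 10, 11, 12, 15, 14, 4]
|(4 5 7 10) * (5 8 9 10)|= |(4 8 9 10)(5 7)|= 4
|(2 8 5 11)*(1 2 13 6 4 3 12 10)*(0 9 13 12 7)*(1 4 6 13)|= |(13)(0 9 1 2 8 5 11 12 10 4 3 7)|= 12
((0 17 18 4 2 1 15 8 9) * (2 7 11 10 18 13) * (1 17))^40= (18)(2 17 13)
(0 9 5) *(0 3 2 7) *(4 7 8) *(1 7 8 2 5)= (0 9 1 7)(3 5)(4 8)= [9, 7, 2, 5, 8, 3, 6, 0, 4, 1]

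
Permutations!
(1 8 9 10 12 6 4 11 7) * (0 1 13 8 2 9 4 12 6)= (0 1 2 9 10 6 12)(4 11 7 13 8)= [1, 2, 9, 3, 11, 5, 12, 13, 4, 10, 6, 7, 0, 8]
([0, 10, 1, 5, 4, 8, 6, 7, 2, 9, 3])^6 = [0, 1, 2, 3, 4, 5, 6, 7, 8, 9, 10]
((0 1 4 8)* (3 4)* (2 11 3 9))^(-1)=(0 8 4 3 11 2 9 1)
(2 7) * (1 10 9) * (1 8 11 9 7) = [0, 10, 1, 3, 4, 5, 6, 2, 11, 8, 7, 9] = (1 10 7 2)(8 11 9)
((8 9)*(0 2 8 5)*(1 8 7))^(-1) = ((0 2 7 1 8 9 5))^(-1) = (0 5 9 8 1 7 2)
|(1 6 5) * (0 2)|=6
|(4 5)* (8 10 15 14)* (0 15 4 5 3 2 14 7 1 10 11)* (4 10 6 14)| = |(0 15 7 1 6 14 8 11)(2 4 3)| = 24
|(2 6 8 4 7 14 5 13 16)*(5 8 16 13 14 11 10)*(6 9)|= 28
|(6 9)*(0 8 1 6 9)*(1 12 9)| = 6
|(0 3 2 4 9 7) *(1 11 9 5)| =|(0 3 2 4 5 1 11 9 7)| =9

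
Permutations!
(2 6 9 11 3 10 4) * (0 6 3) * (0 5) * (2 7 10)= [6, 1, 3, 2, 7, 0, 9, 10, 8, 11, 4, 5]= (0 6 9 11 5)(2 3)(4 7 10)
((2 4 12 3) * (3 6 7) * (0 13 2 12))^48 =((0 13 2 4)(3 12 6 7))^48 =(13)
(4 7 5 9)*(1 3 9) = [0, 3, 2, 9, 7, 1, 6, 5, 8, 4] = (1 3 9 4 7 5)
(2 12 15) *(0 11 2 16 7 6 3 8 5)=(0 11 2 12 15 16 7 6 3 8 5)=[11, 1, 12, 8, 4, 0, 3, 6, 5, 9, 10, 2, 15, 13, 14, 16, 7]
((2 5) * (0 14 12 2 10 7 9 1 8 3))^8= ((0 14 12 2 5 10 7 9 1 8 3))^8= (0 1 10 12 3 9 5 14 8 7 2)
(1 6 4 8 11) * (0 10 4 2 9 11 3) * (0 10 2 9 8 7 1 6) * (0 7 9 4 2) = (1 7)(2 8 3 10)(4 9 11 6) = [0, 7, 8, 10, 9, 5, 4, 1, 3, 11, 2, 6]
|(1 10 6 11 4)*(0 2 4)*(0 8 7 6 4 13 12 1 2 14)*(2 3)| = 28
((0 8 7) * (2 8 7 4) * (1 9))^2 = ((0 7)(1 9)(2 8 4))^2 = (9)(2 4 8)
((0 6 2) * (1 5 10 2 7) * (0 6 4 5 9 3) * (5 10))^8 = (0 3 9 1 7 6 2 10 4)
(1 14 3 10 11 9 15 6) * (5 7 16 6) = [0, 14, 2, 10, 4, 7, 1, 16, 8, 15, 11, 9, 12, 13, 3, 5, 6] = (1 14 3 10 11 9 15 5 7 16 6)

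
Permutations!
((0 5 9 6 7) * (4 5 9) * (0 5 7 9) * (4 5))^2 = ((4 7)(6 9))^2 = (9)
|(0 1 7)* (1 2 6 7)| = 4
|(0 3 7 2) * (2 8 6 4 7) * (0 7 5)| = |(0 3 2 7 8 6 4 5)| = 8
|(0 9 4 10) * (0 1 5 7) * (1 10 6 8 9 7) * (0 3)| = |(10)(0 7 3)(1 5)(4 6 8 9)| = 12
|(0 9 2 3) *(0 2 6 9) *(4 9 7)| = |(2 3)(4 9 6 7)| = 4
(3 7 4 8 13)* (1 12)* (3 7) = (1 12)(4 8 13 7) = [0, 12, 2, 3, 8, 5, 6, 4, 13, 9, 10, 11, 1, 7]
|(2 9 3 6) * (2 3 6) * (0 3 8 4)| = 7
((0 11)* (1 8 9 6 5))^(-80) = ((0 11)(1 8 9 6 5))^(-80) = (11)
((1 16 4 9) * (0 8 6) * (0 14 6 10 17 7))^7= (0 10 7 8 17)(1 9 4 16)(6 14)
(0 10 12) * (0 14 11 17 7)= [10, 1, 2, 3, 4, 5, 6, 0, 8, 9, 12, 17, 14, 13, 11, 15, 16, 7]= (0 10 12 14 11 17 7)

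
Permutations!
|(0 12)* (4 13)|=|(0 12)(4 13)|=2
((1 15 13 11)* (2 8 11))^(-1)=((1 15 13 2 8 11))^(-1)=(1 11 8 2 13 15)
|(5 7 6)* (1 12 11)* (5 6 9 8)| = 12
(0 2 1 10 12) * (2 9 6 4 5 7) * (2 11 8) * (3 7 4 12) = (0 9 6 12)(1 10 3 7 11 8 2)(4 5) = [9, 10, 1, 7, 5, 4, 12, 11, 2, 6, 3, 8, 0]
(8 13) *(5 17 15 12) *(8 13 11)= (5 17 15 12)(8 11)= [0, 1, 2, 3, 4, 17, 6, 7, 11, 9, 10, 8, 5, 13, 14, 12, 16, 15]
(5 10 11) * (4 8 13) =(4 8 13)(5 10 11) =[0, 1, 2, 3, 8, 10, 6, 7, 13, 9, 11, 5, 12, 4]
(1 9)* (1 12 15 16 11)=(1 9 12 15 16 11)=[0, 9, 2, 3, 4, 5, 6, 7, 8, 12, 10, 1, 15, 13, 14, 16, 11]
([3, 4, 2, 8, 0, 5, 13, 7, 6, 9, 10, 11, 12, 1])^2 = (0 8 13 4 3 6 1)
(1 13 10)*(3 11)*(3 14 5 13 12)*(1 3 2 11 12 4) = [0, 4, 11, 12, 1, 13, 6, 7, 8, 9, 3, 14, 2, 10, 5] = (1 4)(2 11 14 5 13 10 3 12)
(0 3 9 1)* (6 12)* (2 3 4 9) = (0 4 9 1)(2 3)(6 12) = [4, 0, 3, 2, 9, 5, 12, 7, 8, 1, 10, 11, 6]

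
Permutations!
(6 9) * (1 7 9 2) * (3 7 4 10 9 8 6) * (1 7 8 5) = (1 4 10 9 3 8 6 2 7 5) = [0, 4, 7, 8, 10, 1, 2, 5, 6, 3, 9]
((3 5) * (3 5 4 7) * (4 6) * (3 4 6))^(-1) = ((4 7))^(-1) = (4 7)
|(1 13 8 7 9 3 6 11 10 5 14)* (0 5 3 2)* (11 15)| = 45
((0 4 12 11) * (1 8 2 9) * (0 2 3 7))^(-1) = ((0 4 12 11 2 9 1 8 3 7))^(-1) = (0 7 3 8 1 9 2 11 12 4)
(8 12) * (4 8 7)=[0, 1, 2, 3, 8, 5, 6, 4, 12, 9, 10, 11, 7]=(4 8 12 7)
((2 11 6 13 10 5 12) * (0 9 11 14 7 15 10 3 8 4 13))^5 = ((0 9 11 6)(2 14 7 15 10 5 12)(3 8 4 13))^5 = (0 9 11 6)(2 5 15 14 12 10 7)(3 8 4 13)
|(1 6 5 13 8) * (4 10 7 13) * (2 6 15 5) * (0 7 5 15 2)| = 21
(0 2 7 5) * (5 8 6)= (0 2 7 8 6 5)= [2, 1, 7, 3, 4, 0, 5, 8, 6]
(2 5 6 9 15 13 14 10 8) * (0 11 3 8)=(0 11 3 8 2 5 6 9 15 13 14 10)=[11, 1, 5, 8, 4, 6, 9, 7, 2, 15, 0, 3, 12, 14, 10, 13]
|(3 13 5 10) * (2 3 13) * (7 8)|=6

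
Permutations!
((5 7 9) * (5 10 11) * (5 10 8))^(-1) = (5 8 9 7)(10 11)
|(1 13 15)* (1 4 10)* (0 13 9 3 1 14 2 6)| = 24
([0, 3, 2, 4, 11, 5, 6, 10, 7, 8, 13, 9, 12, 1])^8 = [0, 13, 2, 1, 3, 5, 6, 8, 9, 11, 7, 4, 12, 10]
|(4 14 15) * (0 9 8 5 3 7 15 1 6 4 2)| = |(0 9 8 5 3 7 15 2)(1 6 4 14)| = 8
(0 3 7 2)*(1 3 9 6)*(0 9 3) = (0 3 7 2 9 6 1) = [3, 0, 9, 7, 4, 5, 1, 2, 8, 6]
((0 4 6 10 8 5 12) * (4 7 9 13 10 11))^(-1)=((0 7 9 13 10 8 5 12)(4 6 11))^(-1)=(0 12 5 8 10 13 9 7)(4 11 6)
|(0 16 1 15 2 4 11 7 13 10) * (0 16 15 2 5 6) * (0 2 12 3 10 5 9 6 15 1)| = 18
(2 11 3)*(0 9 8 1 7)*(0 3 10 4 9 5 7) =(0 5 7 3 2 11 10 4 9 8 1) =[5, 0, 11, 2, 9, 7, 6, 3, 1, 8, 4, 10]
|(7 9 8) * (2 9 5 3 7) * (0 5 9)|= 7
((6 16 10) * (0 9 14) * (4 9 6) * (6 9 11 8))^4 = (0 9 14)(4 16 8)(6 11 10)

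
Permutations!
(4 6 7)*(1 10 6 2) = (1 10 6 7 4 2) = [0, 10, 1, 3, 2, 5, 7, 4, 8, 9, 6]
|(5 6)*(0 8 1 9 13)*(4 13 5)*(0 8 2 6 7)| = |(0 2 6 4 13 8 1 9 5 7)| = 10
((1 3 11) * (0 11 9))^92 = (0 1 9 11 3) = ((0 11 1 3 9))^92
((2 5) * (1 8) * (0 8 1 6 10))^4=(10)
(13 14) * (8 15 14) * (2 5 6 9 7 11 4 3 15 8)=(2 5 6 9 7 11 4 3 15 14 13)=[0, 1, 5, 15, 3, 6, 9, 11, 8, 7, 10, 4, 12, 2, 13, 14]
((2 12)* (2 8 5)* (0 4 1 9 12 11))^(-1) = (0 11 2 5 8 12 9 1 4)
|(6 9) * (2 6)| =|(2 6 9)| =3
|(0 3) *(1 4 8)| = |(0 3)(1 4 8)| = 6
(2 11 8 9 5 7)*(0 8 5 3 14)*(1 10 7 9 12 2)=(0 8 12 2 11 5 9 3 14)(1 10 7)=[8, 10, 11, 14, 4, 9, 6, 1, 12, 3, 7, 5, 2, 13, 0]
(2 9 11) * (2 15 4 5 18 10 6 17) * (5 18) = (2 9 11 15 4 18 10 6 17) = [0, 1, 9, 3, 18, 5, 17, 7, 8, 11, 6, 15, 12, 13, 14, 4, 16, 2, 10]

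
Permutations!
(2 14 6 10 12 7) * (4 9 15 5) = (2 14 6 10 12 7)(4 9 15 5) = [0, 1, 14, 3, 9, 4, 10, 2, 8, 15, 12, 11, 7, 13, 6, 5]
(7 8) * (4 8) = (4 8 7) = [0, 1, 2, 3, 8, 5, 6, 4, 7]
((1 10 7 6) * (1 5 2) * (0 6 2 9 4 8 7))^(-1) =(0 10 1 2 7 8 4 9 5 6)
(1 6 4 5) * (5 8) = (1 6 4 8 5) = [0, 6, 2, 3, 8, 1, 4, 7, 5]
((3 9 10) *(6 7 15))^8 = (3 10 9)(6 15 7)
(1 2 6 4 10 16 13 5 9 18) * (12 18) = (1 2 6 4 10 16 13 5 9 12 18) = [0, 2, 6, 3, 10, 9, 4, 7, 8, 12, 16, 11, 18, 5, 14, 15, 13, 17, 1]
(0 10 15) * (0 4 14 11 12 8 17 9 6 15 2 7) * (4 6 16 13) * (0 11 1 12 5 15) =[10, 12, 7, 3, 14, 15, 0, 11, 17, 16, 2, 5, 8, 4, 1, 6, 13, 9] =(0 10 2 7 11 5 15 6)(1 12 8 17 9 16 13 4 14)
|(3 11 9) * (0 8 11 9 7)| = 4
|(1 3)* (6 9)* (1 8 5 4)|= 10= |(1 3 8 5 4)(6 9)|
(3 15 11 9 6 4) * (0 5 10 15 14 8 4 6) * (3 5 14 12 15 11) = [14, 1, 2, 12, 5, 10, 6, 7, 4, 0, 11, 9, 15, 13, 8, 3] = (0 14 8 4 5 10 11 9)(3 12 15)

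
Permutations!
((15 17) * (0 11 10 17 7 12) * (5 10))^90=((0 11 5 10 17 15 7 12))^90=(0 5 17 7)(10 15 12 11)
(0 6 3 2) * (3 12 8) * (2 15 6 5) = [5, 1, 0, 15, 4, 2, 12, 7, 3, 9, 10, 11, 8, 13, 14, 6] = (0 5 2)(3 15 6 12 8)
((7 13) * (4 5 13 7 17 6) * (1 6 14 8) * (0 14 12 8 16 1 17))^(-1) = ((0 14 16 1 6 4 5 13)(8 17 12))^(-1) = (0 13 5 4 6 1 16 14)(8 12 17)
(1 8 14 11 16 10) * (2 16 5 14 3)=(1 8 3 2 16 10)(5 14 11)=[0, 8, 16, 2, 4, 14, 6, 7, 3, 9, 1, 5, 12, 13, 11, 15, 10]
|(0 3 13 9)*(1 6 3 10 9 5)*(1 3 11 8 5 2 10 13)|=|(0 13 2 10 9)(1 6 11 8 5 3)|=30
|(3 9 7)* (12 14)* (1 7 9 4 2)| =10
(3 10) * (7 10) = (3 7 10) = [0, 1, 2, 7, 4, 5, 6, 10, 8, 9, 3]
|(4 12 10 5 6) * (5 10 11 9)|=|(4 12 11 9 5 6)|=6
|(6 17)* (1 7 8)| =|(1 7 8)(6 17)| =6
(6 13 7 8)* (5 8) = (5 8 6 13 7) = [0, 1, 2, 3, 4, 8, 13, 5, 6, 9, 10, 11, 12, 7]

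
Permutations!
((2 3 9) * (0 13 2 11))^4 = ((0 13 2 3 9 11))^4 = (0 9 2)(3 13 11)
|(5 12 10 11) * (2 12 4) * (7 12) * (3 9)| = |(2 7 12 10 11 5 4)(3 9)| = 14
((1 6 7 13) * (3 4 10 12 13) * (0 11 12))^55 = (0 6)(1 10)(3 12)(4 13)(7 11)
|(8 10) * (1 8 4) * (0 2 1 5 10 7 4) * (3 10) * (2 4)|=|(0 4 5 3 10)(1 8 7 2)|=20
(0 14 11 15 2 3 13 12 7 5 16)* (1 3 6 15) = [14, 3, 6, 13, 4, 16, 15, 5, 8, 9, 10, 1, 7, 12, 11, 2, 0] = (0 14 11 1 3 13 12 7 5 16)(2 6 15)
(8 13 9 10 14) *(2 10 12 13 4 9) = (2 10 14 8 4 9 12 13) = [0, 1, 10, 3, 9, 5, 6, 7, 4, 12, 14, 11, 13, 2, 8]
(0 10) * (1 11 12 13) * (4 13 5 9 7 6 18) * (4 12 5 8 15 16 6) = (0 10)(1 11 5 9 7 4 13)(6 18 12 8 15 16) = [10, 11, 2, 3, 13, 9, 18, 4, 15, 7, 0, 5, 8, 1, 14, 16, 6, 17, 12]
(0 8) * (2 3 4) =(0 8)(2 3 4) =[8, 1, 3, 4, 2, 5, 6, 7, 0]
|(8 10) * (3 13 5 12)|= 4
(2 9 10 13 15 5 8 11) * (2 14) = (2 9 10 13 15 5 8 11 14) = [0, 1, 9, 3, 4, 8, 6, 7, 11, 10, 13, 14, 12, 15, 2, 5]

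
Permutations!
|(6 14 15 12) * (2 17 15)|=6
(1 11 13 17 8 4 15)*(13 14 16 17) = (1 11 14 16 17 8 4 15) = [0, 11, 2, 3, 15, 5, 6, 7, 4, 9, 10, 14, 12, 13, 16, 1, 17, 8]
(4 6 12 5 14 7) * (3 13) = [0, 1, 2, 13, 6, 14, 12, 4, 8, 9, 10, 11, 5, 3, 7] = (3 13)(4 6 12 5 14 7)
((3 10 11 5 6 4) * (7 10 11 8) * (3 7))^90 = ((3 11 5 6 4 7 10 8))^90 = (3 5 4 10)(6 7 8 11)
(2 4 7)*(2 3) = (2 4 7 3) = [0, 1, 4, 2, 7, 5, 6, 3]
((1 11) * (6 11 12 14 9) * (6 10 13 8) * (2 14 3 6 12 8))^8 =(1 12 6)(2 10 14 13 9)(3 11 8)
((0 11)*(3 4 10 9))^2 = (11)(3 10)(4 9)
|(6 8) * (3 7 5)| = 6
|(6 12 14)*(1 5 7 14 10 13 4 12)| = 20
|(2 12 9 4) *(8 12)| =5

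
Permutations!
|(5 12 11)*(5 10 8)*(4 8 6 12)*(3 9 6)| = 6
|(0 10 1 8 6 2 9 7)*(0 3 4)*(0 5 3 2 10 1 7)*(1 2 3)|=|(0 2 9)(1 8 6 10 7 3 4 5)|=24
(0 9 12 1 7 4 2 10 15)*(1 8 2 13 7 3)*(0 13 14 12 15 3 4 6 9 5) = [5, 4, 10, 1, 14, 0, 9, 6, 2, 15, 3, 11, 8, 7, 12, 13] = (0 5)(1 4 14 12 8 2 10 3)(6 9 15 13 7)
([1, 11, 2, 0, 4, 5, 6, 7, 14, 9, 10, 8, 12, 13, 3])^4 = (0 14 11)(1 3 8)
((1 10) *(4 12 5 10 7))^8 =(1 4 5)(7 12 10)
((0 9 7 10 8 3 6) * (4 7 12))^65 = (0 12 7 8 6 9 4 10 3)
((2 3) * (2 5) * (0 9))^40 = ((0 9)(2 3 5))^40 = (9)(2 3 5)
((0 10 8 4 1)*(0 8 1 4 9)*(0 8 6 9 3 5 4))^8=((0 10 1 6 9 8 3 5 4))^8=(0 4 5 3 8 9 6 1 10)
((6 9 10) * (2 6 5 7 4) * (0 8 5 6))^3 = (10)(0 7)(2 5)(4 8)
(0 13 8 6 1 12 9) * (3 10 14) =[13, 12, 2, 10, 4, 5, 1, 7, 6, 0, 14, 11, 9, 8, 3] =(0 13 8 6 1 12 9)(3 10 14)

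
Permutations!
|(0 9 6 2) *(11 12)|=|(0 9 6 2)(11 12)|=4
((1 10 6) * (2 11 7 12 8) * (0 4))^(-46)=(1 6 10)(2 8 12 7 11)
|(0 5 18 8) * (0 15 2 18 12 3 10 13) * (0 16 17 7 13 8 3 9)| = |(0 5 12 9)(2 18 3 10 8 15)(7 13 16 17)| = 12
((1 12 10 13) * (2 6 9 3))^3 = ((1 12 10 13)(2 6 9 3))^3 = (1 13 10 12)(2 3 9 6)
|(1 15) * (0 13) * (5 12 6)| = |(0 13)(1 15)(5 12 6)| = 6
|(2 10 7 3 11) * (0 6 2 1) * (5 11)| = 9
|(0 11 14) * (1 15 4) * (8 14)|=12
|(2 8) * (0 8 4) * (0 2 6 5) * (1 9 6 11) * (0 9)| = 12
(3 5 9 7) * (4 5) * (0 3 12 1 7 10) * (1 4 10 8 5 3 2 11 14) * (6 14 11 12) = (0 2 12 4 3 10)(1 7 6 14)(5 9 8) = [2, 7, 12, 10, 3, 9, 14, 6, 5, 8, 0, 11, 4, 13, 1]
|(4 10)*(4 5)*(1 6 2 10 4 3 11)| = |(1 6 2 10 5 3 11)| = 7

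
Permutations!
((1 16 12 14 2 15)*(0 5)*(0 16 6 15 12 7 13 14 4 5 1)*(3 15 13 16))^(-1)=(0 15 3 5 4 12 2 14 13 6 1)(7 16)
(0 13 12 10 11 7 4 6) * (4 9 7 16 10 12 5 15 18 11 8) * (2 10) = (0 13 5 15 18 11 16 2 10 8 4 6)(7 9) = [13, 1, 10, 3, 6, 15, 0, 9, 4, 7, 8, 16, 12, 5, 14, 18, 2, 17, 11]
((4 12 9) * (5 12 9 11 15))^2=(5 11)(12 15)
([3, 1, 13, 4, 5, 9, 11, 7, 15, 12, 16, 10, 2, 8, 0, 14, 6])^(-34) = [14, 1, 12, 0, 3, 4, 10, 7, 13, 5, 6, 16, 9, 2, 15, 8, 11]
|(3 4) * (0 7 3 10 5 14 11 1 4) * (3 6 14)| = |(0 7 6 14 11 1 4 10 5 3)| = 10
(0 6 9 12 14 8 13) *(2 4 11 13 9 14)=(0 6 14 8 9 12 2 4 11 13)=[6, 1, 4, 3, 11, 5, 14, 7, 9, 12, 10, 13, 2, 0, 8]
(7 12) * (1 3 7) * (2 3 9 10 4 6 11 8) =[0, 9, 3, 7, 6, 5, 11, 12, 2, 10, 4, 8, 1] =(1 9 10 4 6 11 8 2 3 7 12)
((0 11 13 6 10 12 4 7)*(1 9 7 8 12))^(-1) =(0 7 9 1 10 6 13 11)(4 12 8)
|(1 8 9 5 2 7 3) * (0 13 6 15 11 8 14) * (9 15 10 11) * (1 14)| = 13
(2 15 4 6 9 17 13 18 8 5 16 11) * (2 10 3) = (2 15 4 6 9 17 13 18 8 5 16 11 10 3) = [0, 1, 15, 2, 6, 16, 9, 7, 5, 17, 3, 10, 12, 18, 14, 4, 11, 13, 8]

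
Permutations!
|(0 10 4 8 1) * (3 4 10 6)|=|(10)(0 6 3 4 8 1)|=6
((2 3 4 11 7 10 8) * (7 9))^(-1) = ((2 3 4 11 9 7 10 8))^(-1) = (2 8 10 7 9 11 4 3)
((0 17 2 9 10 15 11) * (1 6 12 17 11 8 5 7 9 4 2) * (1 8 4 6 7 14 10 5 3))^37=((0 11)(1 7 9 5 14 10 15 4 2 6 12 17 8 3))^37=(0 11)(1 6 14 3 2 5 8 4 9 17 15 7 12 10)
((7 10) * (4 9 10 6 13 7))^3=(13)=((4 9 10)(6 13 7))^3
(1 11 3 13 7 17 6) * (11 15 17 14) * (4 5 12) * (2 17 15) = (1 2 17 6)(3 13 7 14 11)(4 5 12) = [0, 2, 17, 13, 5, 12, 1, 14, 8, 9, 10, 3, 4, 7, 11, 15, 16, 6]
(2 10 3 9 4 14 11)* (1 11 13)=[0, 11, 10, 9, 14, 5, 6, 7, 8, 4, 3, 2, 12, 1, 13]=(1 11 2 10 3 9 4 14 13)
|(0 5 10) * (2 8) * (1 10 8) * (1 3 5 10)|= 4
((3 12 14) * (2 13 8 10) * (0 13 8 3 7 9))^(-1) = ((0 13 3 12 14 7 9)(2 8 10))^(-1) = (0 9 7 14 12 3 13)(2 10 8)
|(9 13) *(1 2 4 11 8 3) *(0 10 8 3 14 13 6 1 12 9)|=40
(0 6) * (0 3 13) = (0 6 3 13) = [6, 1, 2, 13, 4, 5, 3, 7, 8, 9, 10, 11, 12, 0]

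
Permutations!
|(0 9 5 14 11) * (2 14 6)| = 7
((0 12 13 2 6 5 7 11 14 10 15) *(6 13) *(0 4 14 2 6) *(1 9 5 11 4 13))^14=(1 5 4 10 13 11)(2 9 7 14 15 6)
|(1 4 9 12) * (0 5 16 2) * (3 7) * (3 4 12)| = 4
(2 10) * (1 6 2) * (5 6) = (1 5 6 2 10) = [0, 5, 10, 3, 4, 6, 2, 7, 8, 9, 1]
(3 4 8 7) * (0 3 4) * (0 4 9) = (0 3 4 8 7 9) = [3, 1, 2, 4, 8, 5, 6, 9, 7, 0]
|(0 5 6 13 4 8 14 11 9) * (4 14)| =|(0 5 6 13 14 11 9)(4 8)| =14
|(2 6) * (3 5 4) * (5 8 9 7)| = 6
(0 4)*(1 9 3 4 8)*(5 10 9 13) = (0 8 1 13 5 10 9 3 4) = [8, 13, 2, 4, 0, 10, 6, 7, 1, 3, 9, 11, 12, 5]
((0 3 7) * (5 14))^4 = (14)(0 3 7)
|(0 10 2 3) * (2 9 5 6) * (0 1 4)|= 9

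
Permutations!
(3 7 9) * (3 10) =(3 7 9 10) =[0, 1, 2, 7, 4, 5, 6, 9, 8, 10, 3]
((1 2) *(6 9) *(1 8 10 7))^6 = ((1 2 8 10 7)(6 9))^6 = (1 2 8 10 7)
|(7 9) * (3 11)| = |(3 11)(7 9)| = 2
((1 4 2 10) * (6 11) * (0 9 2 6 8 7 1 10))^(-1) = (0 2 9)(1 7 8 11 6 4)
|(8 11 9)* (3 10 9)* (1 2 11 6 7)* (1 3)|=6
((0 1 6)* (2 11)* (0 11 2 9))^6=(0 1 6 11 9)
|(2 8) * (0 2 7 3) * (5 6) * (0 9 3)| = 4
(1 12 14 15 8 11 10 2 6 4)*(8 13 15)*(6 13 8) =[0, 12, 13, 3, 1, 5, 4, 7, 11, 9, 2, 10, 14, 15, 6, 8] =(1 12 14 6 4)(2 13 15 8 11 10)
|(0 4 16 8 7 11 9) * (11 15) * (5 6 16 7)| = 12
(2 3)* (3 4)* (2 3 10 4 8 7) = (2 8 7)(4 10) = [0, 1, 8, 3, 10, 5, 6, 2, 7, 9, 4]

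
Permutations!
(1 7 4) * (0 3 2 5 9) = [3, 7, 5, 2, 1, 9, 6, 4, 8, 0] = (0 3 2 5 9)(1 7 4)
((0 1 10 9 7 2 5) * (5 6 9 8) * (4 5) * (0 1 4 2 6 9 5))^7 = (0 4)(1 5 6 7 9 2 8 10)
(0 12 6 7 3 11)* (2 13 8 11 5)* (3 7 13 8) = (0 12 6 13 3 5 2 8 11) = [12, 1, 8, 5, 4, 2, 13, 7, 11, 9, 10, 0, 6, 3]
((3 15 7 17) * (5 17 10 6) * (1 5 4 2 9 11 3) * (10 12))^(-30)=(17)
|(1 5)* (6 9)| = 2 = |(1 5)(6 9)|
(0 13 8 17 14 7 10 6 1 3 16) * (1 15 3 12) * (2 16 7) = [13, 12, 16, 7, 4, 5, 15, 10, 17, 9, 6, 11, 1, 8, 2, 3, 0, 14] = (0 13 8 17 14 2 16)(1 12)(3 7 10 6 15)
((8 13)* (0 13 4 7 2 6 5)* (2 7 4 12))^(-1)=(0 5 6 2 12 8 13)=((0 13 8 12 2 6 5))^(-1)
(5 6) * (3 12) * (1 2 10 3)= [0, 2, 10, 12, 4, 6, 5, 7, 8, 9, 3, 11, 1]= (1 2 10 3 12)(5 6)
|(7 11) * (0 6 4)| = 6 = |(0 6 4)(7 11)|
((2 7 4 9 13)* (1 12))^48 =((1 12)(2 7 4 9 13))^48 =(2 9 7 13 4)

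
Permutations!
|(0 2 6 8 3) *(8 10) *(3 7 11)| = |(0 2 6 10 8 7 11 3)| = 8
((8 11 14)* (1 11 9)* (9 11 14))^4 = ((1 14 8 11 9))^4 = (1 9 11 8 14)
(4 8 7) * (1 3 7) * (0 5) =(0 5)(1 3 7 4 8) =[5, 3, 2, 7, 8, 0, 6, 4, 1]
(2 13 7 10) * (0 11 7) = (0 11 7 10 2 13) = [11, 1, 13, 3, 4, 5, 6, 10, 8, 9, 2, 7, 12, 0]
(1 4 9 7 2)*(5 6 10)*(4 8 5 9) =(1 8 5 6 10 9 7 2) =[0, 8, 1, 3, 4, 6, 10, 2, 5, 7, 9]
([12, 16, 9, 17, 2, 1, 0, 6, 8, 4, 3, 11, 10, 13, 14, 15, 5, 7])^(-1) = [6, 5, 4, 10, 9, 16, 7, 17, 8, 2, 12, 11, 0, 13, 14, 15, 1, 3]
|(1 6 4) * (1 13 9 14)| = 6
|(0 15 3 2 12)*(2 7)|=6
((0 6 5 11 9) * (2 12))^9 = (0 9 11 5 6)(2 12)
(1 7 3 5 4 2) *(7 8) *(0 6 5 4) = [6, 8, 1, 4, 2, 0, 5, 3, 7] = (0 6 5)(1 8 7 3 4 2)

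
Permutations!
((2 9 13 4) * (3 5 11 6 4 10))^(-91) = (2 4 6 11 5 3 10 13 9)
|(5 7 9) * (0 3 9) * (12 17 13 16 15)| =|(0 3 9 5 7)(12 17 13 16 15)| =5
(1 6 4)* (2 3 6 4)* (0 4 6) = (0 4 1 6 2 3) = [4, 6, 3, 0, 1, 5, 2]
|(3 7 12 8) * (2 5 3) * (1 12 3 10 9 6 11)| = 18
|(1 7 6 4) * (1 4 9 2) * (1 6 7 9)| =|(1 9 2 6)| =4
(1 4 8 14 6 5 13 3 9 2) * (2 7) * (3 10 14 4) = (1 3 9 7 2)(4 8)(5 13 10 14 6) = [0, 3, 1, 9, 8, 13, 5, 2, 4, 7, 14, 11, 12, 10, 6]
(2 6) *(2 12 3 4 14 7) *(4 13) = [0, 1, 6, 13, 14, 5, 12, 2, 8, 9, 10, 11, 3, 4, 7] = (2 6 12 3 13 4 14 7)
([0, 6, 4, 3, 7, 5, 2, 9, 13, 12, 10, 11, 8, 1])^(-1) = (1 13 8 12 9 7 4 2 6)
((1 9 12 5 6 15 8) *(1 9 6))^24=((1 6 15 8 9 12 5))^24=(1 8 5 15 12 6 9)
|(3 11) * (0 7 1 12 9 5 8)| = |(0 7 1 12 9 5 8)(3 11)| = 14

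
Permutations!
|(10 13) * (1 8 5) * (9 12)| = |(1 8 5)(9 12)(10 13)| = 6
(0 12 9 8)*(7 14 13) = (0 12 9 8)(7 14 13) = [12, 1, 2, 3, 4, 5, 6, 14, 0, 8, 10, 11, 9, 7, 13]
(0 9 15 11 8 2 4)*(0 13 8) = (0 9 15 11)(2 4 13 8) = [9, 1, 4, 3, 13, 5, 6, 7, 2, 15, 10, 0, 12, 8, 14, 11]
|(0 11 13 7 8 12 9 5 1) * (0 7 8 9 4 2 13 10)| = 60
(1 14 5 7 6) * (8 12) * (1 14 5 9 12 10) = (1 5 7 6 14 9 12 8 10) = [0, 5, 2, 3, 4, 7, 14, 6, 10, 12, 1, 11, 8, 13, 9]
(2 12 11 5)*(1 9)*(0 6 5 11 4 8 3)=(0 6 5 2 12 4 8 3)(1 9)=[6, 9, 12, 0, 8, 2, 5, 7, 3, 1, 10, 11, 4]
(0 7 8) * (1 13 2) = (0 7 8)(1 13 2) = [7, 13, 1, 3, 4, 5, 6, 8, 0, 9, 10, 11, 12, 2]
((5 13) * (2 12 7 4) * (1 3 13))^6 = (1 13)(2 7)(3 5)(4 12)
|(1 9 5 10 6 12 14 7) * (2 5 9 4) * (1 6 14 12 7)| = 6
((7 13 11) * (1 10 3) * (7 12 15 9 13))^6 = ((1 10 3)(9 13 11 12 15))^6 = (9 13 11 12 15)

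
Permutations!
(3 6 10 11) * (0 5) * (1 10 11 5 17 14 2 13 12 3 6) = (0 17 14 2 13 12 3 1 10 5)(6 11) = [17, 10, 13, 1, 4, 0, 11, 7, 8, 9, 5, 6, 3, 12, 2, 15, 16, 14]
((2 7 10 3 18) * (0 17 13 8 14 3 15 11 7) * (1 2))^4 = (0 14 2 8 1 13 18 17 3)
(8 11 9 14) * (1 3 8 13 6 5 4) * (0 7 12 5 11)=(0 7 12 5 4 1 3 8)(6 11 9 14 13)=[7, 3, 2, 8, 1, 4, 11, 12, 0, 14, 10, 9, 5, 6, 13]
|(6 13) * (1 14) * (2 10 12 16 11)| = |(1 14)(2 10 12 16 11)(6 13)| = 10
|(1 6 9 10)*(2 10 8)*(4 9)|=7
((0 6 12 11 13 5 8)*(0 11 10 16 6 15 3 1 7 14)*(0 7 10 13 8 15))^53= ((1 10 16 6 12 13 5 15 3)(7 14)(8 11))^53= (1 3 15 5 13 12 6 16 10)(7 14)(8 11)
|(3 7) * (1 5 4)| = |(1 5 4)(3 7)| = 6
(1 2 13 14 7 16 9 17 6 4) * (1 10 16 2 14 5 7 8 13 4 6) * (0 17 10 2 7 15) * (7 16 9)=(0 17 1 14 8 13 5 15)(2 4)(7 16)(9 10)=[17, 14, 4, 3, 2, 15, 6, 16, 13, 10, 9, 11, 12, 5, 8, 0, 7, 1]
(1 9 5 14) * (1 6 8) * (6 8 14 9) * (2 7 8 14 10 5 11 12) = (14)(1 6 10 5 9 11 12 2 7 8) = [0, 6, 7, 3, 4, 9, 10, 8, 1, 11, 5, 12, 2, 13, 14]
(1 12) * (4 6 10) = (1 12)(4 6 10) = [0, 12, 2, 3, 6, 5, 10, 7, 8, 9, 4, 11, 1]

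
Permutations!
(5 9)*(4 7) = (4 7)(5 9) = [0, 1, 2, 3, 7, 9, 6, 4, 8, 5]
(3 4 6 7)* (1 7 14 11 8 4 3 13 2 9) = [0, 7, 9, 3, 6, 5, 14, 13, 4, 1, 10, 8, 12, 2, 11] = (1 7 13 2 9)(4 6 14 11 8)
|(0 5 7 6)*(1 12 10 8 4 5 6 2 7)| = |(0 6)(1 12 10 8 4 5)(2 7)| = 6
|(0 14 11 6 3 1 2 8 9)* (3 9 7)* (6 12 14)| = 15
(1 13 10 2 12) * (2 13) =[0, 2, 12, 3, 4, 5, 6, 7, 8, 9, 13, 11, 1, 10] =(1 2 12)(10 13)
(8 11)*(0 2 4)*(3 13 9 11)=(0 2 4)(3 13 9 11 8)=[2, 1, 4, 13, 0, 5, 6, 7, 3, 11, 10, 8, 12, 9]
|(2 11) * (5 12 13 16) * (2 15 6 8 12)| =9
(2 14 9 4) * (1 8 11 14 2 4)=(1 8 11 14 9)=[0, 8, 2, 3, 4, 5, 6, 7, 11, 1, 10, 14, 12, 13, 9]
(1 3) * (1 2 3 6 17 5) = (1 6 17 5)(2 3) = [0, 6, 3, 2, 4, 1, 17, 7, 8, 9, 10, 11, 12, 13, 14, 15, 16, 5]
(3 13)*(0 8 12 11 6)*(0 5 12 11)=(0 8 11 6 5 12)(3 13)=[8, 1, 2, 13, 4, 12, 5, 7, 11, 9, 10, 6, 0, 3]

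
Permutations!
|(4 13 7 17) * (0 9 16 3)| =|(0 9 16 3)(4 13 7 17)| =4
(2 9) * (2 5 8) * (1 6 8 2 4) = (1 6 8 4)(2 9 5) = [0, 6, 9, 3, 1, 2, 8, 7, 4, 5]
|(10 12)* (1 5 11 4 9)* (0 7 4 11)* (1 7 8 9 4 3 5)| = 6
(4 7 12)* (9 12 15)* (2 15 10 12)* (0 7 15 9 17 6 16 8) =(0 7 10 12 4 15 17 6 16 8)(2 9) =[7, 1, 9, 3, 15, 5, 16, 10, 0, 2, 12, 11, 4, 13, 14, 17, 8, 6]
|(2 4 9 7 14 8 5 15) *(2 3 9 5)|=|(2 4 5 15 3 9 7 14 8)|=9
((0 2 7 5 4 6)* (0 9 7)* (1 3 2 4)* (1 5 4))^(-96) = (9)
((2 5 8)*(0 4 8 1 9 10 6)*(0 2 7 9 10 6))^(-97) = (0 7 2 10 8 6 1 4 9 5)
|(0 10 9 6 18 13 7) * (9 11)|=8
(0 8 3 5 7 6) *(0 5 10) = (0 8 3 10)(5 7 6) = [8, 1, 2, 10, 4, 7, 5, 6, 3, 9, 0]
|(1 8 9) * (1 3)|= |(1 8 9 3)|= 4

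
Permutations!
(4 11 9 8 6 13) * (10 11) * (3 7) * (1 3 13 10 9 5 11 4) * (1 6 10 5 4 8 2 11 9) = [0, 3, 11, 7, 1, 9, 5, 13, 10, 2, 8, 4, 12, 6] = (1 3 7 13 6 5 9 2 11 4)(8 10)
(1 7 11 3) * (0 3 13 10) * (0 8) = [3, 7, 2, 1, 4, 5, 6, 11, 0, 9, 8, 13, 12, 10] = (0 3 1 7 11 13 10 8)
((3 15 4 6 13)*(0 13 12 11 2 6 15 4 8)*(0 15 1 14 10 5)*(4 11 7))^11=((0 13 3 11 2 6 12 7 4 1 14 10 5)(8 15))^11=(0 10 1 7 6 11 13 5 14 4 12 2 3)(8 15)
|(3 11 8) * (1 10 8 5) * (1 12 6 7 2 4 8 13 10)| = |(2 4 8 3 11 5 12 6 7)(10 13)| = 18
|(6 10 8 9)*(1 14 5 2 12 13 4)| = 28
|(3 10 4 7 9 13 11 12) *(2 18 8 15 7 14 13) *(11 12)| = 6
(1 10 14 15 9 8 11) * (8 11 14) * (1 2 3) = (1 10 8 14 15 9 11 2 3) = [0, 10, 3, 1, 4, 5, 6, 7, 14, 11, 8, 2, 12, 13, 15, 9]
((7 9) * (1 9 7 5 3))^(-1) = (1 3 5 9)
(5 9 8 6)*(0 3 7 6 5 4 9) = (0 3 7 6 4 9 8 5) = [3, 1, 2, 7, 9, 0, 4, 6, 5, 8]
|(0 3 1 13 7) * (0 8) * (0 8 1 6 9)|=|(0 3 6 9)(1 13 7)|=12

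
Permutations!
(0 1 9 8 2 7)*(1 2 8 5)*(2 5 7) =(0 5 1 9 7) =[5, 9, 2, 3, 4, 1, 6, 0, 8, 7]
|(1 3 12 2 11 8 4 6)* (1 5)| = |(1 3 12 2 11 8 4 6 5)| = 9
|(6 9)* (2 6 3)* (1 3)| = 5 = |(1 3 2 6 9)|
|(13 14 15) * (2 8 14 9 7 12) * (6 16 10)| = |(2 8 14 15 13 9 7 12)(6 16 10)| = 24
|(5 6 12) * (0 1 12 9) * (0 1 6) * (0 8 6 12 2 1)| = |(0 12 5 8 6 9)(1 2)| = 6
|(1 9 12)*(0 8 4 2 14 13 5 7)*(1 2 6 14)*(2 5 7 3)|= 42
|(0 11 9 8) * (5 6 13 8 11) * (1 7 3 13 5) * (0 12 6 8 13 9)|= 12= |(13)(0 1 7 3 9 11)(5 8 12 6)|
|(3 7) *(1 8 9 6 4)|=|(1 8 9 6 4)(3 7)|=10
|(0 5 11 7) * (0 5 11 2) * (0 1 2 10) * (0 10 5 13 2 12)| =|(0 11 7 13 2 1 12)| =7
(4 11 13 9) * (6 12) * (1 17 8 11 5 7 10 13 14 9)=(1 17 8 11 14 9 4 5 7 10 13)(6 12)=[0, 17, 2, 3, 5, 7, 12, 10, 11, 4, 13, 14, 6, 1, 9, 15, 16, 8]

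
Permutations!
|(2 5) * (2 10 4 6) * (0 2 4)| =|(0 2 5 10)(4 6)| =4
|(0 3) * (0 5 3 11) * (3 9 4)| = 4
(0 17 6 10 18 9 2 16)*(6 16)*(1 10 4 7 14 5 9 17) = (0 1 10 18 17 16)(2 6 4 7 14 5 9) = [1, 10, 6, 3, 7, 9, 4, 14, 8, 2, 18, 11, 12, 13, 5, 15, 0, 16, 17]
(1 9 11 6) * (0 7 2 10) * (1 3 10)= [7, 9, 1, 10, 4, 5, 3, 2, 8, 11, 0, 6]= (0 7 2 1 9 11 6 3 10)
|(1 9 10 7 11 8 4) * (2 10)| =|(1 9 2 10 7 11 8 4)| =8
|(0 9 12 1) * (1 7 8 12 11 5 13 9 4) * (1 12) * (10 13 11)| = 6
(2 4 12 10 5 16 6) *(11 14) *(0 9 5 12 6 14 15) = [9, 1, 4, 3, 6, 16, 2, 7, 8, 5, 12, 15, 10, 13, 11, 0, 14] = (0 9 5 16 14 11 15)(2 4 6)(10 12)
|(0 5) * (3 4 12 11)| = |(0 5)(3 4 12 11)| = 4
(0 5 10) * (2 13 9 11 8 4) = [5, 1, 13, 3, 2, 10, 6, 7, 4, 11, 0, 8, 12, 9] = (0 5 10)(2 13 9 11 8 4)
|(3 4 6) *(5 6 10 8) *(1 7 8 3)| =15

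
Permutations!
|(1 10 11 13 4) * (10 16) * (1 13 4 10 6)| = |(1 16 6)(4 13 10 11)| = 12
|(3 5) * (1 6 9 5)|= 5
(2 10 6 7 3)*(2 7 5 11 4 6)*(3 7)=(2 10)(4 6 5 11)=[0, 1, 10, 3, 6, 11, 5, 7, 8, 9, 2, 4]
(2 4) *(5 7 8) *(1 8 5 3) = (1 8 3)(2 4)(5 7) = [0, 8, 4, 1, 2, 7, 6, 5, 3]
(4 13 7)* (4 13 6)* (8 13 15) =[0, 1, 2, 3, 6, 5, 4, 15, 13, 9, 10, 11, 12, 7, 14, 8] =(4 6)(7 15 8 13)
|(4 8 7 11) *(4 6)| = 5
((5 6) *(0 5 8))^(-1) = (0 8 6 5)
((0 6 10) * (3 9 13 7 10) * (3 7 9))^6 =(13)(0 7)(6 10)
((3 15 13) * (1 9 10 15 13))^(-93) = (1 15 10 9)(3 13)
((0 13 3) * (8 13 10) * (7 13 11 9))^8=((0 10 8 11 9 7 13 3))^8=(13)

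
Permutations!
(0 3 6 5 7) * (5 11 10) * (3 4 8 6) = [4, 1, 2, 3, 8, 7, 11, 0, 6, 9, 5, 10] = (0 4 8 6 11 10 5 7)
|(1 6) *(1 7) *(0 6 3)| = |(0 6 7 1 3)| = 5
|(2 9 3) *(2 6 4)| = 5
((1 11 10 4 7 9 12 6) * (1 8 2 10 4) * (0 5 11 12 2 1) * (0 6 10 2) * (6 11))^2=(0 6 1 10 4 9 5 8 12 11 7)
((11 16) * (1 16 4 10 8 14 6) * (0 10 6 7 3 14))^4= (0 10 8)(1 6 4 11 16)(3 14 7)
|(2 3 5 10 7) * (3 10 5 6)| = |(2 10 7)(3 6)| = 6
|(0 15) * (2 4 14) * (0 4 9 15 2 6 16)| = 8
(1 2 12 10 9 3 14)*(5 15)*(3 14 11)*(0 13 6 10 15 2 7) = (0 13 6 10 9 14 1 7)(2 12 15 5)(3 11) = [13, 7, 12, 11, 4, 2, 10, 0, 8, 14, 9, 3, 15, 6, 1, 5]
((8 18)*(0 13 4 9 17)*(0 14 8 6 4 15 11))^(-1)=(0 11 15 13)(4 6 18 8 14 17 9)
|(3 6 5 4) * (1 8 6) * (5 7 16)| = |(1 8 6 7 16 5 4 3)| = 8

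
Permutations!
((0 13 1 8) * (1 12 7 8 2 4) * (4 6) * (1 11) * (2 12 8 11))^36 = (13) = ((0 13 8)(1 12 7 11)(2 6 4))^36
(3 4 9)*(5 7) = [0, 1, 2, 4, 9, 7, 6, 5, 8, 3] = (3 4 9)(5 7)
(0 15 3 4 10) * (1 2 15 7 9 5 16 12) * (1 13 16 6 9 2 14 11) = [7, 14, 15, 4, 10, 6, 9, 2, 8, 5, 0, 1, 13, 16, 11, 3, 12] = (0 7 2 15 3 4 10)(1 14 11)(5 6 9)(12 13 16)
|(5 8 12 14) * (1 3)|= 4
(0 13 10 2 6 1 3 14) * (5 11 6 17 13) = (0 5 11 6 1 3 14)(2 17 13 10) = [5, 3, 17, 14, 4, 11, 1, 7, 8, 9, 2, 6, 12, 10, 0, 15, 16, 13]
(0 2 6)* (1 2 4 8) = (0 4 8 1 2 6) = [4, 2, 6, 3, 8, 5, 0, 7, 1]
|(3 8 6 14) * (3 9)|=5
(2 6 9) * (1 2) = (1 2 6 9) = [0, 2, 6, 3, 4, 5, 9, 7, 8, 1]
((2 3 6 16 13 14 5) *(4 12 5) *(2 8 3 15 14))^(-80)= ((2 15 14 4 12 5 8 3 6 16 13))^(-80)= (2 6 5 14 13 3 12 15 16 8 4)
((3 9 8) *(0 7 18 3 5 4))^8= (18)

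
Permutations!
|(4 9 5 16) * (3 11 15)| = |(3 11 15)(4 9 5 16)| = 12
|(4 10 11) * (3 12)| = 6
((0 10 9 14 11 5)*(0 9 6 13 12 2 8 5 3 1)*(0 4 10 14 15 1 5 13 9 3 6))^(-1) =(0 10 4 1 15 9 6 11 14)(2 12 13 8)(3 5)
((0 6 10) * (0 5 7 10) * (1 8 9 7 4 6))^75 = ((0 1 8 9 7 10 5 4 6))^75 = (0 9 5)(1 7 4)(6 8 10)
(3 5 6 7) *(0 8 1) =(0 8 1)(3 5 6 7) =[8, 0, 2, 5, 4, 6, 7, 3, 1]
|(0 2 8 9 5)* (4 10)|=10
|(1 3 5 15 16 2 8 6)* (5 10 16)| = 14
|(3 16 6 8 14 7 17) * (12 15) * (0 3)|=8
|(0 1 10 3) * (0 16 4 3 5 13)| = 15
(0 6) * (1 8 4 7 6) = [1, 8, 2, 3, 7, 5, 0, 6, 4] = (0 1 8 4 7 6)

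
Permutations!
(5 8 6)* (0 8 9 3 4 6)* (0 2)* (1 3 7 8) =(0 1 3 4 6 5 9 7 8 2) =[1, 3, 0, 4, 6, 9, 5, 8, 2, 7]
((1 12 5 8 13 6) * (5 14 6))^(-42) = ((1 12 14 6)(5 8 13))^(-42) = (1 14)(6 12)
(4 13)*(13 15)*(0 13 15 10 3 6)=(15)(0 13 4 10 3 6)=[13, 1, 2, 6, 10, 5, 0, 7, 8, 9, 3, 11, 12, 4, 14, 15]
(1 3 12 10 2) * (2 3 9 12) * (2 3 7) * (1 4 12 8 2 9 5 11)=(1 5 11)(2 4 12 10 7 9 8)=[0, 5, 4, 3, 12, 11, 6, 9, 2, 8, 7, 1, 10]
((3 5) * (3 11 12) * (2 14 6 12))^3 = ((2 14 6 12 3 5 11))^3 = (2 12 11 6 5 14 3)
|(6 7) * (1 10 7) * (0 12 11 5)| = |(0 12 11 5)(1 10 7 6)| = 4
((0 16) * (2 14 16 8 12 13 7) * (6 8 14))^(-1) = (0 16 14)(2 7 13 12 8 6)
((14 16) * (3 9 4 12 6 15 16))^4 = ((3 9 4 12 6 15 16 14))^4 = (3 6)(4 16)(9 15)(12 14)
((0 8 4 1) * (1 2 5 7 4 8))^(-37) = ((8)(0 1)(2 5 7 4))^(-37) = (8)(0 1)(2 4 7 5)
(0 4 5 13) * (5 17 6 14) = (0 4 17 6 14 5 13) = [4, 1, 2, 3, 17, 13, 14, 7, 8, 9, 10, 11, 12, 0, 5, 15, 16, 6]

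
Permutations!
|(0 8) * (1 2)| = 2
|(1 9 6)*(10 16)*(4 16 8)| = 12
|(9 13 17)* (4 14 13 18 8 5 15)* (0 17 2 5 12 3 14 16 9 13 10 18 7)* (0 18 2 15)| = |(0 17 13 15 4 16 9 7 18 8 12 3 14 10 2 5)| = 16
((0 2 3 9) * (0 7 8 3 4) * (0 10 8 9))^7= ((0 2 4 10 8 3)(7 9))^7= (0 2 4 10 8 3)(7 9)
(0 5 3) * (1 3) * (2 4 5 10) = (0 10 2 4 5 1 3) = [10, 3, 4, 0, 5, 1, 6, 7, 8, 9, 2]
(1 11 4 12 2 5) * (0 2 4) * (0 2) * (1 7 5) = (1 11 2)(4 12)(5 7) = [0, 11, 1, 3, 12, 7, 6, 5, 8, 9, 10, 2, 4]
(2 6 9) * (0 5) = [5, 1, 6, 3, 4, 0, 9, 7, 8, 2] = (0 5)(2 6 9)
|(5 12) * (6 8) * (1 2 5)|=4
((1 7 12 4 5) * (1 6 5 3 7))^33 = ((3 7 12 4)(5 6))^33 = (3 7 12 4)(5 6)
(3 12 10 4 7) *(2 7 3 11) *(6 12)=(2 7 11)(3 6 12 10 4)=[0, 1, 7, 6, 3, 5, 12, 11, 8, 9, 4, 2, 10]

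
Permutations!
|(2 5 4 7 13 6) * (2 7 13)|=6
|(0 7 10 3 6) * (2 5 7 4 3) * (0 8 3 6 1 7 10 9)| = 24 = |(0 4 6 8 3 1 7 9)(2 5 10)|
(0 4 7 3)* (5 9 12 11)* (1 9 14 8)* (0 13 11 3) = (0 4 7)(1 9 12 3 13 11 5 14 8) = [4, 9, 2, 13, 7, 14, 6, 0, 1, 12, 10, 5, 3, 11, 8]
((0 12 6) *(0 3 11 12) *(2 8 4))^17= ((2 8 4)(3 11 12 6))^17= (2 4 8)(3 11 12 6)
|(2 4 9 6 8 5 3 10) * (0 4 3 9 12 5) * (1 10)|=28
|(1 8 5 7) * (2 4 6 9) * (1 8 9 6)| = 12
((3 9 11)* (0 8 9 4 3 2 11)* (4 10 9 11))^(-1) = (0 9 10 3 4 2 11 8)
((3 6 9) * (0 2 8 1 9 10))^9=(0 2 8 1 9 3 6 10)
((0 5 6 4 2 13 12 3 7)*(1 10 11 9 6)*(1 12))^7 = (0 12 7 5 3)(1 13 2 4 6 9 11 10)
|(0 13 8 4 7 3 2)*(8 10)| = |(0 13 10 8 4 7 3 2)| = 8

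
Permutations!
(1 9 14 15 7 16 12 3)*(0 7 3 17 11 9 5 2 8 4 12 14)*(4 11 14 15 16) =[7, 5, 8, 1, 12, 2, 6, 4, 11, 0, 10, 9, 17, 13, 16, 3, 15, 14] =(0 7 4 12 17 14 16 15 3 1 5 2 8 11 9)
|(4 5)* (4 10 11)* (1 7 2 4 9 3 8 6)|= |(1 7 2 4 5 10 11 9 3 8 6)|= 11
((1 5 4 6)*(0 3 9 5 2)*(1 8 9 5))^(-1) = ((0 3 5 4 6 8 9 1 2))^(-1) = (0 2 1 9 8 6 4 5 3)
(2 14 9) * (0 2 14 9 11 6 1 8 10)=(0 2 9 14 11 6 1 8 10)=[2, 8, 9, 3, 4, 5, 1, 7, 10, 14, 0, 6, 12, 13, 11]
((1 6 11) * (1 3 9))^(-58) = (1 11 9 6 3)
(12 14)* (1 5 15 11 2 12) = [0, 5, 12, 3, 4, 15, 6, 7, 8, 9, 10, 2, 14, 13, 1, 11] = (1 5 15 11 2 12 14)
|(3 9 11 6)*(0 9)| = 5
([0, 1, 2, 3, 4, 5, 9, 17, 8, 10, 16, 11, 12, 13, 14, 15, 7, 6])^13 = [0, 1, 2, 3, 4, 5, 9, 17, 8, 10, 16, 11, 12, 13, 14, 15, 7, 6]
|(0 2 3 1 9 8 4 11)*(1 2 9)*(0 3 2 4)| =|(0 9 8)(3 4 11)| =3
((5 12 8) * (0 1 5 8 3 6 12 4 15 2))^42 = ((0 1 5 4 15 2)(3 6 12))^42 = (15)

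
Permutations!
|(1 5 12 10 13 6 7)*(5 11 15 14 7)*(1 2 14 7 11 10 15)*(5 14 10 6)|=28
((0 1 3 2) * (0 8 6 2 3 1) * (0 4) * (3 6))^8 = ((0 4)(2 8 3 6))^8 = (8)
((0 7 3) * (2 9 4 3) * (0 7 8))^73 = (0 8)(2 3 9 7 4)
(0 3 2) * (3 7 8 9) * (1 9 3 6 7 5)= (0 5 1 9 6 7 8 3 2)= [5, 9, 0, 2, 4, 1, 7, 8, 3, 6]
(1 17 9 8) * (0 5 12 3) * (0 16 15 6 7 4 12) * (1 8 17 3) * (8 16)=(0 5)(1 3 8 16 15 6 7 4 12)(9 17)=[5, 3, 2, 8, 12, 0, 7, 4, 16, 17, 10, 11, 1, 13, 14, 6, 15, 9]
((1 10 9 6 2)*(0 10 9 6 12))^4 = (0 1 10 9 6 12 2)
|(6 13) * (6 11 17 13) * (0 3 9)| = 3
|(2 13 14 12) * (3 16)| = 4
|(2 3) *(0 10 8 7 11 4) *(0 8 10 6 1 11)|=14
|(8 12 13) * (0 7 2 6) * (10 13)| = 4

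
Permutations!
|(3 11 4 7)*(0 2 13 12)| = 4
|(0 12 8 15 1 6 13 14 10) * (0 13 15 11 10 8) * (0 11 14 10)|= 6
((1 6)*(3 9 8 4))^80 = ((1 6)(3 9 8 4))^80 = (9)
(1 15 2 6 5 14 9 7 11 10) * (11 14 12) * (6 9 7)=(1 15 2 9 6 5 12 11 10)(7 14)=[0, 15, 9, 3, 4, 12, 5, 14, 8, 6, 1, 10, 11, 13, 7, 2]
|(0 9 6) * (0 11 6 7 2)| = 4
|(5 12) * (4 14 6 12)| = |(4 14 6 12 5)| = 5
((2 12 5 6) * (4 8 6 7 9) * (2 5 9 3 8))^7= (2 4 9 12)(3 6 7 8 5)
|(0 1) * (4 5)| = 2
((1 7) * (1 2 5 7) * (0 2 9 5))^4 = ((0 2)(5 7 9))^4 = (5 7 9)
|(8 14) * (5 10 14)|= 4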